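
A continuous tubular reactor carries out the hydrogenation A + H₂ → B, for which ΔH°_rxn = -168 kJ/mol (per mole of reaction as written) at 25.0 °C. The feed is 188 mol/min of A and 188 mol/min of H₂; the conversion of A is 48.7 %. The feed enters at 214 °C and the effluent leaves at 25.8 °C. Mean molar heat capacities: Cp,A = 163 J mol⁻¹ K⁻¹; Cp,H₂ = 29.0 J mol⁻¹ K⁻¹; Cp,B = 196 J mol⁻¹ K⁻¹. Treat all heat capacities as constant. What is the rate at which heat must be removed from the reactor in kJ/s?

Q_out = 370 kJ/s

Extent of reaction ξ = 0.487 × 188 = 91.556 mol/min
Reaction term: ξ·ΔH°_rxn = 91.556 × -168 = -15381 kJ/min
Sensible, feed 214→25 °C: -6822.1 kJ/min
Outlet flows (mol/min): A 96.444, H₂ 96.444, B 91.556
Sensible, products 25→25.8 °C: 29.17 kJ/min
Q = ΔH = -22174 kJ/min = -369.57 kW
Heat removed = 369.57 kJ/s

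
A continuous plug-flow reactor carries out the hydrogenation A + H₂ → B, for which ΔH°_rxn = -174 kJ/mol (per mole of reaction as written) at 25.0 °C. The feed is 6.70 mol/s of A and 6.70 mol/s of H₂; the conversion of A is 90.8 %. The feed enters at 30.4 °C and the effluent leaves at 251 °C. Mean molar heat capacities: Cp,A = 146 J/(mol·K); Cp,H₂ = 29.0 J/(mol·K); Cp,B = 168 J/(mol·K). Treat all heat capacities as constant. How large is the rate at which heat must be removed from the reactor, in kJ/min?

Q_out = 48600 kJ/min

Extent of reaction ξ = 0.908 × 6.70 = 6.0836 mol/s
Reaction term: ξ·ΔH°_rxn = 6.0836 × -174 = -1058.5 kJ/s
Sensible, feed 30.4→25 °C: -6.3315 kJ/s
Outlet flows (mol/s): A 0.6164, H₂ 0.6164, B 6.0836
Sensible, products 25→251 °C: 255.36 kJ/s
Q = ΔH = -809.52 kJ/s = -809.52 kW
Heat removed = 48571 kJ/min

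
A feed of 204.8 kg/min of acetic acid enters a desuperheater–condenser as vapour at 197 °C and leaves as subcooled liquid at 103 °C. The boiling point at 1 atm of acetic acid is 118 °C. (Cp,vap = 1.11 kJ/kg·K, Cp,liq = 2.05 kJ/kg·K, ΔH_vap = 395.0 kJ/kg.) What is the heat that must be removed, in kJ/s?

vapour 197→118 °C: -87.69 kJ/kg
condensation at 118 °C: -395 kJ/kg
liquid 118→103 °C: -30.75 kJ/kg
Δh = -87.69 + -395 + -30.75 = -513.44 kJ/kg
Q = ṁ·Δh = 204.8 kg/min × -513.44 kJ/kg = -105150 kJ/min
|Q| = 1752.5 kW

Q_c = 1750 kJ/s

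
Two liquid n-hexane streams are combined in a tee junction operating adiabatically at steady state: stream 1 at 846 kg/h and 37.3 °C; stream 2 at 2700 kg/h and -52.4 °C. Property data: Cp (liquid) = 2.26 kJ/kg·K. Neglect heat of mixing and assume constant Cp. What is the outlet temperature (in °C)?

No heat crosses the boundary, so H_out = H_in.
Σ ṁᵢCp,ᵢTᵢ = 846×2.26×37.3 + 2700×2.26×-52.4 = -248430
Σ ṁᵢCp,ᵢ = 846×2.26 + 2700×2.26 = 8014
T_out = -248430 / 8014 = -30.999 °C

T_out = -31.0 °C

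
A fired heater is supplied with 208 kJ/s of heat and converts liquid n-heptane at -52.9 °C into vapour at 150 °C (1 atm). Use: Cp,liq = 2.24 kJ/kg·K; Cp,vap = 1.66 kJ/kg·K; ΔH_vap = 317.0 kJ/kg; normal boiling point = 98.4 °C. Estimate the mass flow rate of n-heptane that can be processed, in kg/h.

Δh = 2.24×(98.4−-52.9) + 317.0 + 1.66×(150−98.4) = 741.57 kJ/kg
Q = 208 kJ/s = 208 kJ/s = 748800 kJ/h
ṁ = Q/Δh = 748800 / 741.57 = 1009.8 kg/h

ṁ = 1010 kg/h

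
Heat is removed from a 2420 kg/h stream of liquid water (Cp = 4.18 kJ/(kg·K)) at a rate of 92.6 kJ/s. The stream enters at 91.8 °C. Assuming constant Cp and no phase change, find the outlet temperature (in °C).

T_out = 58.8 °C

Q = 92.6 kJ/s = 333360 kJ/h
ΔT = Q/(ṁ·Cp) = 333360/(2420×4.18) = 32.955 K
T_out = 91.8 − 32.955 = 58.845 °C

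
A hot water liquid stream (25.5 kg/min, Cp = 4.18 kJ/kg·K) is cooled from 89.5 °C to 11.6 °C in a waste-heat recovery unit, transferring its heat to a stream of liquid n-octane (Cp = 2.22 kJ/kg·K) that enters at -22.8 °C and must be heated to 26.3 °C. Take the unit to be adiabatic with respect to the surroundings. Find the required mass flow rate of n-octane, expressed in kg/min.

ṁ_c = 76.2 kg/min

Heat released by hot stream: Q = 25.5 × 4.18 × (89.5 − 11.6) = 8303.4 kJ/min
Energy balance on cold side (adiabatic exchanger): Q = ṁ_c·Cp_c·(T_c,out − T_c,in)
ṁ_c = 8303.4 / [2.22 × (26.3 − -22.8)] = 76.176 kg/min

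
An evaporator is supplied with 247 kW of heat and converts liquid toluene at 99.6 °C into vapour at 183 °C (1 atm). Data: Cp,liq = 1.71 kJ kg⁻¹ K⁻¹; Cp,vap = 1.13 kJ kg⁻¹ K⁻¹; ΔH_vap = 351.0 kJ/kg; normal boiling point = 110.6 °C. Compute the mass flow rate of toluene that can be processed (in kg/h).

Δh = 1.71×(110.6−99.6) + 351.0 + 1.13×(183−110.6) = 451.62 kJ/kg
Q = 247 kW = 247 kJ/s = 889200 kJ/h
ṁ = Q/Δh = 889200 / 451.62 = 1968.9 kg/h

ṁ = 1970 kg/h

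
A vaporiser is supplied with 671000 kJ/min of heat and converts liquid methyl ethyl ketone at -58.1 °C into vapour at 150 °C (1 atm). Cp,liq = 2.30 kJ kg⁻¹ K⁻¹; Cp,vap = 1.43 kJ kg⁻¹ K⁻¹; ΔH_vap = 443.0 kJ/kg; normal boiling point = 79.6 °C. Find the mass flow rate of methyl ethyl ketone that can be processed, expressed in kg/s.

Δh = 2.30×(79.6−-58.1) + 443.0 + 1.43×(150−79.6) = 860.38 kJ/kg
Q = 671000 kJ/min = 11183 kJ/s = 11183 kJ/s
ṁ = Q/Δh = 11183 / 860.38 = 12.998 kg/s

ṁ = 13.0 kg/s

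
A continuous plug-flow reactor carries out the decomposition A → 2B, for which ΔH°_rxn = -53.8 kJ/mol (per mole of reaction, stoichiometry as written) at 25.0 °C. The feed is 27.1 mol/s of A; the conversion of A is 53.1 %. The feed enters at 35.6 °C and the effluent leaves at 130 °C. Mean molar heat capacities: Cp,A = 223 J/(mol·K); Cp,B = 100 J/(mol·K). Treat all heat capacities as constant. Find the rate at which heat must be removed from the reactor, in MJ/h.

Q_out = 858 MJ/h

Extent of reaction ξ = 0.531 × 27.1 = 14.39 mol/s
Reaction term: ξ·ΔH°_rxn = 14.39 × -53.8 = -774.19 kJ/s
Sensible, feed 35.6→25 °C: -64.059 kJ/s
Outlet flows (mol/s): A 12.71, B 28.78
Sensible, products 25→130 °C: 599.79 kJ/s
Q = ΔH = -238.45 kJ/s = -238.45 kW
Heat removed = 858.43 MJ/h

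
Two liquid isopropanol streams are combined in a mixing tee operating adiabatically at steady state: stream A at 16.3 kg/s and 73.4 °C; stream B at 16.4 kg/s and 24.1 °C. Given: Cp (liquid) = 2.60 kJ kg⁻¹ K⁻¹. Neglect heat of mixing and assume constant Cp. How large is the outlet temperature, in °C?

No heat crosses the boundary, so H_out = H_in.
Σ ṁᵢCp,ᵢTᵢ = 16.3×2.60×73.4 + 16.4×2.60×24.1 = 4138.3
Σ ṁᵢCp,ᵢ = 16.3×2.60 + 16.4×2.60 = 85.02
T_out = 4138.3 / 85.02 = 48.675 °C

T_out = 48.7 °C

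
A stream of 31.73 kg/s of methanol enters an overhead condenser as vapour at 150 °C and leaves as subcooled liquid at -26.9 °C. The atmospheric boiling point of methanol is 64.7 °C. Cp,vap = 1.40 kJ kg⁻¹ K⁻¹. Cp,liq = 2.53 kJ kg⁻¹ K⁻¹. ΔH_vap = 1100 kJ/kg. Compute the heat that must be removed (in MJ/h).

Q_c = 166000 MJ/h

vapour 150→64.7 °C: -119.42 kJ/kg
condensation at 64.7 °C: -1100 kJ/kg
liquid 64.7→-26.9 °C: -231.75 kJ/kg
Δh = -119.42 + -1100 + -231.75 = -1451.2 kJ/kg
Q = ṁ·Δh = 31.73 kg/s × -1451.2 kJ/kg = -46046 kJ/s
|Q| = 46046 kW = 165760 MJ/h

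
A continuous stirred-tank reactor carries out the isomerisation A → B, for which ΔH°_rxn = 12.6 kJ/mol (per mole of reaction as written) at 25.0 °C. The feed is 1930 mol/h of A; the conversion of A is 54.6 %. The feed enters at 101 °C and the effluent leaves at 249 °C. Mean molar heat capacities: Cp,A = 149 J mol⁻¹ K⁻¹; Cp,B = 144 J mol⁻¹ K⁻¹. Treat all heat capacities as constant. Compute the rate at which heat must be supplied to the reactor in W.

Q_in = 15200 W

Extent of reaction ξ = 0.546 × 1930 = 1053.8 mol/h
Reaction term: ξ·ΔH°_rxn = 1053.8 × 12.6 = 13278 kJ/h
Sensible, feed 101→25 °C: -21855 kJ/h
Outlet flows (mol/h): A 876.22, B 1053.8
Sensible, products 25→249 °C: 63235 kJ/h
Q = ΔH = 54658 kJ/h = 15.183 kW
Heat supplied = 15183 W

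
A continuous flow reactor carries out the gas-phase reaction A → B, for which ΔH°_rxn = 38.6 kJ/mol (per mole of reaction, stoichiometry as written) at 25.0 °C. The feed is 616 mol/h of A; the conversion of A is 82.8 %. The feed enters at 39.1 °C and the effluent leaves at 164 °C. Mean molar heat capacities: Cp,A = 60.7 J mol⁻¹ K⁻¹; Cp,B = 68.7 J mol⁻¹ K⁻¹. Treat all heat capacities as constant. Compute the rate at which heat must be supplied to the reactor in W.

Extent of reaction ξ = 0.828 × 616 = 510.05 mol/h
Reaction term: ξ·ΔH°_rxn = 510.05 × 38.6 = 19688 kJ/h
Sensible, feed 39.1→25 °C: -527.22 kJ/h
Outlet flows (mol/h): A 105.95, B 510.05
Sensible, products 25→164 °C: 5764.6 kJ/h
Q = ΔH = 24925 kJ/h = 6.9237 kW
Heat supplied = 6923.7 W

Q_in = 6920 W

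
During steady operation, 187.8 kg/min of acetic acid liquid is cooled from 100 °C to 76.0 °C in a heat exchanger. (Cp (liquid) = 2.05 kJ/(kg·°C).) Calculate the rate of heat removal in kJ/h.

Q_c = 554000 kJ/h

Q = ṁ·Cp·ΔT = 187.8 × 2.05 × (76.0 − 100) = -9239.8 kJ/min
Converting: 9239.8 / 60 s = 154 kW
Cooling duty = 554390 kJ/h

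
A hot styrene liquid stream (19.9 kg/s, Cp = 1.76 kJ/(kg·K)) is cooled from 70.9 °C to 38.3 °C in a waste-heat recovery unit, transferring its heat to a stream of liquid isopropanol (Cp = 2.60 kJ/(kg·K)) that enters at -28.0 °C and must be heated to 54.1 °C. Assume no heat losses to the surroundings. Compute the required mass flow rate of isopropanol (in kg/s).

Heat released by hot stream: Q = 19.9 × 1.76 × (70.9 − 38.3) = 1141.8 kJ/s
Energy balance on cold side (adiabatic exchanger): Q = ṁ_c·Cp_c·(T_c,out − T_c,in)
ṁ_c = 1141.8 / [2.60 × (54.1 − -28.0)] = 5.3489 kg/s

ṁ_c = 5.35 kg/s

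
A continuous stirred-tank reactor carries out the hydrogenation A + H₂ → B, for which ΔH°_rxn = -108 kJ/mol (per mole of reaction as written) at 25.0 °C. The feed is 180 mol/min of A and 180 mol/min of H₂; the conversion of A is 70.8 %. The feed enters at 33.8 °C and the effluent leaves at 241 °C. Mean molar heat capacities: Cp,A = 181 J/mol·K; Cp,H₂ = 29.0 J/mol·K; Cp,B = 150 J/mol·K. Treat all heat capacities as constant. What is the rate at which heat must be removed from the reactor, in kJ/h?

Q_out = 455000 kJ/h

Extent of reaction ξ = 0.708 × 180 = 127.44 mol/min
Reaction term: ξ·ΔH°_rxn = 127.44 × -108 = -13764 kJ/min
Sensible, feed 33.8→25 °C: -332.64 kJ/min
Outlet flows (mol/min): A 52.56, H₂ 52.56, B 127.44
Sensible, products 25→241 °C: 6513.2 kJ/min
Q = ΔH = -7583 kJ/min = -126.38 kW
Heat removed = 454980 kJ/h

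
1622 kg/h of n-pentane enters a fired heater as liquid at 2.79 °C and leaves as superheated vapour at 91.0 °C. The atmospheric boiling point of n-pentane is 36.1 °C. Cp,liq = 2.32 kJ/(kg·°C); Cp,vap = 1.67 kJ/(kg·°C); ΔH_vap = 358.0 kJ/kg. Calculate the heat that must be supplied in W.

liquid 2.79→36.1 °C: 77.279 kJ/kg
vaporisation at 36.1 °C: 358 kJ/kg
vapour 36.1→91.0 °C: 91.683 kJ/kg
Δh = 77.279 + 358 + 91.683 = 526.96 kJ/kg
Q = ṁ·Δh = 1622 kg/h × 526.96 kJ/kg = 854730 kJ/h
|Q| = 237.43 kW = 237430 W

Q = 237000 W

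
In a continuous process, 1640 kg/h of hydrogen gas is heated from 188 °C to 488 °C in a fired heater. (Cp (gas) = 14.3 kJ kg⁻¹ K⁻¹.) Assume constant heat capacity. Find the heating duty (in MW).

Q = 1.95 MW

Q = ṁ·Cp·ΔT = 1640 × 14.3 × (488 − 188) = 7.0356e+06 kJ/h
Converting: 7.0356e+06 / 3600 s = 1954.3 kW
Heating duty = 1.9543 MW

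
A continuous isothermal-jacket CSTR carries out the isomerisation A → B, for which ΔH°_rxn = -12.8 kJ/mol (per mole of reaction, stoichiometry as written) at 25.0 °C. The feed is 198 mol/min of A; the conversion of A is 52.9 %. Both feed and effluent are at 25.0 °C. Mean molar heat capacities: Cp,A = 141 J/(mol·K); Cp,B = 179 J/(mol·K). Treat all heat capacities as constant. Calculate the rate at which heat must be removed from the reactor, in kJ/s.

Q_out = 22.3 kJ/s

Extent of reaction ξ = 0.529 × 198 = 104.74 mol/min
Reaction term: ξ·ΔH°_rxn = 104.74 × -12.8 = -1340.7 kJ/min
Q = ΔH = -1340.7 kJ/min = -22.345 kW
Heat removed = 22.345 kJ/s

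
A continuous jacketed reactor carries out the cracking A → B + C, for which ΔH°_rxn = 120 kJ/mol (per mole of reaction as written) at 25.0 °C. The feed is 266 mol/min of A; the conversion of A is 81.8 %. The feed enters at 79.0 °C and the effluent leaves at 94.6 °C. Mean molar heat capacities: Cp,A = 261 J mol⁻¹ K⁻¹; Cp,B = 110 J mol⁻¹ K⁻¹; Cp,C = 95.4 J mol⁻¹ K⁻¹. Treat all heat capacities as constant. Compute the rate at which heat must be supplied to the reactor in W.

Q_in = 439000 W

Extent of reaction ξ = 0.818 × 266 = 217.59 mol/min
Reaction term: ξ·ΔH°_rxn = 217.59 × 120 = 26111 kJ/min
Sensible, feed 79.0→25 °C: -3749 kJ/min
Outlet flows (mol/min): A 48.412, B 217.59, C 217.59
Sensible, products 25→94.6 °C: 3990 kJ/min
Q = ΔH = 26352 kJ/min = 439.19 kW
Heat supplied = 439190 W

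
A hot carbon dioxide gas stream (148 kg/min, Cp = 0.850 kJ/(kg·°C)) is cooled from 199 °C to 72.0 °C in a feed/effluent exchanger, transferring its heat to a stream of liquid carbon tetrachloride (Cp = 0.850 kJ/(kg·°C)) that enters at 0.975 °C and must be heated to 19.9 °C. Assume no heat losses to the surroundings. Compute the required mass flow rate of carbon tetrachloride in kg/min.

ṁ_c = 993 kg/min

Heat released by hot stream: Q = 148 × 0.850 × (199 − 72.0) = 15977 kJ/min
Energy balance on cold side (adiabatic exchanger): Q = ṁ_c·Cp_c·(T_c,out − T_c,in)
ṁ_c = 15977 / [0.850 × (19.9 − 0.975)] = 993.18 kg/min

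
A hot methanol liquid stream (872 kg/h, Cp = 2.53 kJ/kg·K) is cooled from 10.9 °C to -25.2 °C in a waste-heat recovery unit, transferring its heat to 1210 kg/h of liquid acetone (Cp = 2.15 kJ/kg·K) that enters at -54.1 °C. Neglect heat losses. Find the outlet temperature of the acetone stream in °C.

T_c,out = -23.5 °C

Heat released by hot stream: Q = 872 × 2.53 × (10.9 − -25.2) = 79642 kJ/h
Energy balance on cold side (adiabatic exchanger): Q = ṁ_c·Cp_c·(T_c,out − T_c,in)
T_c,out = -54.1 + 79642/(1210 × 2.15) = -23.486 °C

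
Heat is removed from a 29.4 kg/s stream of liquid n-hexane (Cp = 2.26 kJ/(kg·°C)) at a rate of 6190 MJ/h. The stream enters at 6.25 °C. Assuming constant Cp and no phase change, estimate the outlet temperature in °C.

Q = 6190 MJ/h = 1719.4 kJ/s
ΔT = Q/(ṁ·Cp) = 1719.4/(29.4×2.26) = 25.878 K
T_out = 6.25 − 25.878 = -19.628 °C

T_out = -19.6 °C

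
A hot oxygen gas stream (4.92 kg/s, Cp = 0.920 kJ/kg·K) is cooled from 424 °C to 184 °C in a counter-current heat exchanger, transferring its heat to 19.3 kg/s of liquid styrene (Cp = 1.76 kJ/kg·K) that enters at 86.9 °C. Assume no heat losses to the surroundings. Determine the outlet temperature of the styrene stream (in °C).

T_c,out = 119 °C

Heat released by hot stream: Q = 4.92 × 0.920 × (424 − 184) = 1086.3 kJ/s
Energy balance on cold side (adiabatic exchanger): Q = ṁ_c·Cp_c·(T_c,out − T_c,in)
T_c,out = 86.9 + 1086.3/(19.3 × 1.76) = 118.88 °C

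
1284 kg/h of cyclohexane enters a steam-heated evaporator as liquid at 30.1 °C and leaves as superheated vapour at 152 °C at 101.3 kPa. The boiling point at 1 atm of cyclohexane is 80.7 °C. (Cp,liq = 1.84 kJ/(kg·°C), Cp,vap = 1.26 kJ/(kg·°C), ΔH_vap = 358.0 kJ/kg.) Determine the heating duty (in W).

Q = 193000 W

liquid 30.1→80.7 °C: 93.104 kJ/kg
vaporisation at 80.7 °C: 358 kJ/kg
vapour 80.7→152 °C: 89.838 kJ/kg
Δh = 93.104 + 358 + 89.838 = 540.94 kJ/kg
Q = ṁ·Δh = 1284 kg/h × 540.94 kJ/kg = 694570 kJ/h
|Q| = 192.94 kW = 192940 W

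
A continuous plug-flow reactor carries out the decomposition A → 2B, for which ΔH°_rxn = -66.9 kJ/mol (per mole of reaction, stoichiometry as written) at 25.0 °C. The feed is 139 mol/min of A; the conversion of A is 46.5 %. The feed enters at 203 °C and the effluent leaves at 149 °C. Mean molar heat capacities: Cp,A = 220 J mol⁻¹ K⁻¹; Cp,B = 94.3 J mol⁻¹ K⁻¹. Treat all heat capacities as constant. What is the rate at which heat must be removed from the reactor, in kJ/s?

Extent of reaction ξ = 0.465 × 139 = 64.635 mol/min
Reaction term: ξ·ΔH°_rxn = 64.635 × -66.9 = -4324.1 kJ/min
Sensible, feed 203→25 °C: -5443.2 kJ/min
Outlet flows (mol/min): A 74.365, B 129.27
Sensible, products 25→149 °C: 3540.3 kJ/min
Q = ΔH = -6227.1 kJ/min = -103.78 kW
Heat removed = 103.78 kJ/s

Q_out = 104 kJ/s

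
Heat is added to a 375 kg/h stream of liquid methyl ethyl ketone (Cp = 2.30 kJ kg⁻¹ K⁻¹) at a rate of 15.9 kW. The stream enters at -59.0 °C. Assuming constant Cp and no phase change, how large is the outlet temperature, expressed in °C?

Q = 15.9 kW = 57240 kJ/h
ΔT = Q/(ṁ·Cp) = 57240/(375×2.30) = 66.365 K
T_out = -59.0 + 66.365 = 7.3652 °C

T_out = 7.37 °C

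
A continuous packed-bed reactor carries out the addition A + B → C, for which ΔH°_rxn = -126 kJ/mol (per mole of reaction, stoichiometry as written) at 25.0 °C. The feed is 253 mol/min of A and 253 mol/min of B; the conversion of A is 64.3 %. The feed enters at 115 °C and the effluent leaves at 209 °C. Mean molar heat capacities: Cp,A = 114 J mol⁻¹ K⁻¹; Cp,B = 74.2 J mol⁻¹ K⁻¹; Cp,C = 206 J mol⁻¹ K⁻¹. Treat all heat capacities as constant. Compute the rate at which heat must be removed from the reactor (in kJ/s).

Q_out = 258 kJ/s

Extent of reaction ξ = 0.643 × 253 = 162.68 mol/min
Reaction term: ξ·ΔH°_rxn = 162.68 × -126 = -20498 kJ/min
Sensible, feed 115→25 °C: -4285.3 kJ/min
Outlet flows (mol/min): A 90.321, B 90.321, C 162.68
Sensible, products 25→209 °C: 9293.9 kJ/min
Q = ΔH = -15489 kJ/min = -258.15 kW
Heat removed = 258.15 kJ/s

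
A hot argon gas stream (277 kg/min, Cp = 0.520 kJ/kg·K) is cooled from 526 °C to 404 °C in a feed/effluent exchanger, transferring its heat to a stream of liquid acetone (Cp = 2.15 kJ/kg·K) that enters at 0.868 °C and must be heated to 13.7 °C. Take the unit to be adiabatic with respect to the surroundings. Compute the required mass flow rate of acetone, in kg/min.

Heat released by hot stream: Q = 277 × 0.520 × (526 − 404) = 17573 kJ/min
Energy balance on cold side (adiabatic exchanger): Q = ṁ_c·Cp_c·(T_c,out − T_c,in)
ṁ_c = 17573 / [2.15 × (13.7 − 0.868)] = 636.96 kg/min

ṁ_c = 637 kg/min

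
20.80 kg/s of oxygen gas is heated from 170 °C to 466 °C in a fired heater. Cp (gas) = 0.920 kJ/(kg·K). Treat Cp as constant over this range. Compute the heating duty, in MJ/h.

Q = 20400 MJ/h

Q = ṁ·Cp·ΔT = 20.80 × 0.920 × (466 − 170) = 5664.3 kJ/s
Heating duty = 20391 MJ/h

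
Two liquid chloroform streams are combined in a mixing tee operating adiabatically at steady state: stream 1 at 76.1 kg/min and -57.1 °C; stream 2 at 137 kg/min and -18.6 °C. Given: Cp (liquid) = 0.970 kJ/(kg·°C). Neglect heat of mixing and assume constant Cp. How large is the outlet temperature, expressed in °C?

T_out = -32.3 °C

Energy balance with Q = 0: Σ ṁᵢCp,ᵢ(T_out − Tᵢ) = 0
Σ ṁᵢCp,ᵢTᵢ = 76.1×0.970×-57.1 + 137×0.970×-18.6 = -6686.7
Σ ṁᵢCp,ᵢ = 76.1×0.970 + 137×0.970 = 206.71
T_out = -6686.7 / 206.71 = -32.349 °C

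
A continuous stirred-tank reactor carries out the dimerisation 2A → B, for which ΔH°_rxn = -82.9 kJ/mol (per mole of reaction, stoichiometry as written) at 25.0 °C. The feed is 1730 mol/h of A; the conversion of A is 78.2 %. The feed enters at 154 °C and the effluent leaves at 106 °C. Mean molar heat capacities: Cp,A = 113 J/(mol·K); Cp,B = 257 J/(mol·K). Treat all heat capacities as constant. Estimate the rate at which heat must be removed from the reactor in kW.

Q_out = 17.7 kW

Extent of reaction ξ = 0.782 × 1730 / 2 = 676.43 mol/h
Reaction term: ξ·ΔH°_rxn = 676.43 × -82.9 = -56076 kJ/h
Sensible, feed 154→25 °C: -25218 kJ/h
Outlet flows (mol/h): A 377.14, B 676.43
Sensible, products 25→106 °C: 17533 kJ/h
Q = ΔH = -63761 kJ/h = -17.711 kW
Heat removed = 17.711 kW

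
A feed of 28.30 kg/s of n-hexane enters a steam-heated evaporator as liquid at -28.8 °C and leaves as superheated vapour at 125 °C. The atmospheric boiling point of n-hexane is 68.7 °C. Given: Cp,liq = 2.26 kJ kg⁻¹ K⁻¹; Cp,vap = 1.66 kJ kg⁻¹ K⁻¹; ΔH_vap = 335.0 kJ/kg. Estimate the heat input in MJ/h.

liquid -28.8→68.7 °C: 220.35 kJ/kg
vaporisation at 68.7 °C: 335 kJ/kg
vapour 68.7→125 °C: 93.458 kJ/kg
Δh = 220.35 + 335 + 93.458 = 648.81 kJ/kg
Q = ṁ·Δh = 28.30 kg/s × 648.81 kJ/kg = 18361 kJ/s
|Q| = 18361 kW = 66101 MJ/h

Q = 66100 MJ/h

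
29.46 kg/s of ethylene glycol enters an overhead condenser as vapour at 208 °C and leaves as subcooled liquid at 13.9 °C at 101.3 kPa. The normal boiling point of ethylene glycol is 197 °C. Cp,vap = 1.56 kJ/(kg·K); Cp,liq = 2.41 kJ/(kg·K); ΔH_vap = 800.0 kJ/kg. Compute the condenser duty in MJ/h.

Q_c = 133000 MJ/h

vapour 208→197 °C: -17.16 kJ/kg
condensation at 197 °C: -800 kJ/kg
liquid 197→13.9 °C: -441.27 kJ/kg
Δh = -17.16 + -800 + -441.27 = -1258.4 kJ/kg
Q = ṁ·Δh = 29.46 kg/s × -1258.4 kJ/kg = -37073 kJ/s
|Q| = 37073 kW = 133460 MJ/h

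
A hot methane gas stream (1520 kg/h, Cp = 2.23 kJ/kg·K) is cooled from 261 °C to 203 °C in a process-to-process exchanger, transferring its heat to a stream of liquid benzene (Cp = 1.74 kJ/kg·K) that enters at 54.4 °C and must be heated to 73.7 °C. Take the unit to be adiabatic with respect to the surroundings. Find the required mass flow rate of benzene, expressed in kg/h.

Heat released by hot stream: Q = 1520 × 2.23 × (261 − 203) = 196600 kJ/h
Energy balance on cold side (adiabatic exchanger): Q = ṁ_c·Cp_c·(T_c,out − T_c,in)
ṁ_c = 196600 / [1.74 × (73.7 − 54.4)] = 5854.2 kg/h

ṁ_c = 5850 kg/h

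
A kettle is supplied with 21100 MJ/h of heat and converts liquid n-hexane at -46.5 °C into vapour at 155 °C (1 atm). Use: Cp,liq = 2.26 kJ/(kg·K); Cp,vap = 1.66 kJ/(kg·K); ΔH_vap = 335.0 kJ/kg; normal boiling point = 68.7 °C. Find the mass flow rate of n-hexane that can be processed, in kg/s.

ṁ = 7.94 kg/s

Δh = 2.26×(68.7−-46.5) + 335.0 + 1.66×(155−68.7) = 738.61 kJ/kg
Q = 21100 MJ/h = 5861.1 kJ/s = 5861.1 kJ/s
ṁ = Q/Δh = 5861.1 / 738.61 = 7.9353 kg/s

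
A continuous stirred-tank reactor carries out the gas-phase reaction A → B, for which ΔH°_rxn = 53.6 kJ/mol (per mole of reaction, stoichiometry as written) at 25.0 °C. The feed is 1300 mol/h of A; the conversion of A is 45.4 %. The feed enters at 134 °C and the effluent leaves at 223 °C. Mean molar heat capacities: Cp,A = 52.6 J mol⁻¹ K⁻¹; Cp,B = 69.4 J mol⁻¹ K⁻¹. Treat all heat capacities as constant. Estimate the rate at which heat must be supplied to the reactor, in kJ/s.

Extent of reaction ξ = 0.454 × 1300 = 590.2 mol/h
Reaction term: ξ·ΔH°_rxn = 590.2 × 53.6 = 31635 kJ/h
Sensible, feed 134→25 °C: -7453.4 kJ/h
Outlet flows (mol/h): A 709.8, B 590.2
Sensible, products 25→223 °C: 15502 kJ/h
Q = ΔH = 39684 kJ/h = 11.023 kW
Heat supplied = 11.023 kJ/s

Q_in = 11.0 kJ/s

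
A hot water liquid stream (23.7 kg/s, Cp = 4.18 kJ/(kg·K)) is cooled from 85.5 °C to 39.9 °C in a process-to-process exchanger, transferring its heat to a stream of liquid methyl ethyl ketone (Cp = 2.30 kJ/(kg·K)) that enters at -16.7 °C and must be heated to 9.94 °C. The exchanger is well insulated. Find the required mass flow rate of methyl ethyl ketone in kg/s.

ṁ_c = 73.7 kg/s

Heat released by hot stream: Q = 23.7 × 4.18 × (85.5 − 39.9) = 4517.4 kJ/s
Energy balance on cold side (adiabatic exchanger): Q = ṁ_c·Cp_c·(T_c,out − T_c,in)
ṁ_c = 4517.4 / [2.30 × (9.94 − -16.7)] = 73.727 kg/s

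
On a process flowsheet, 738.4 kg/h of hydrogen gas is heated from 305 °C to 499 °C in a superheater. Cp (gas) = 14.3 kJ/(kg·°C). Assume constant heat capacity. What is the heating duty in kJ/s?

Q = 569 kJ/s

Q = ṁ·Cp·ΔT = 738.4 × 14.3 × (499 − 305) = 2.0485e+06 kJ/h
Converting: 2.0485e+06 / 3600 s = 569.02 kW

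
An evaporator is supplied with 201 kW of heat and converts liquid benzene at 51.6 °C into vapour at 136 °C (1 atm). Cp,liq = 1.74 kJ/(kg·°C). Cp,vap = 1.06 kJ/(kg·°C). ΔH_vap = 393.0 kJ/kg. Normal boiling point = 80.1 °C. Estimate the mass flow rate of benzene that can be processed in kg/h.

Δh = 1.74×(80.1−51.6) + 393.0 + 1.06×(136−80.1) = 501.84 kJ/kg
Q = 201 kW = 201 kJ/s = 723600 kJ/h
ṁ = Q/Δh = 723600 / 501.84 = 1441.9 kg/h

ṁ = 1440 kg/h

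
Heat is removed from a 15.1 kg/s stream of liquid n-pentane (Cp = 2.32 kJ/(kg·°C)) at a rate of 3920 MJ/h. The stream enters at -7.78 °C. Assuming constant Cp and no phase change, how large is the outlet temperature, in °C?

Q = 3920 MJ/h = 1088.9 kJ/s
ΔT = Q/(ṁ·Cp) = 1088.9/(15.1×2.32) = 31.083 K
T_out = -7.78 − 31.083 = -38.863 °C

T_out = -38.9 °C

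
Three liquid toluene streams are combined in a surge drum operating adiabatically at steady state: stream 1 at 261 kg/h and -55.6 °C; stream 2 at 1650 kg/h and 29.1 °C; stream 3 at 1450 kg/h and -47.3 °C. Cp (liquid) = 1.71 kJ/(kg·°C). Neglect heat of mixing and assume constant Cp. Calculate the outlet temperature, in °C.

Adiabatic, steady state ⇒ Σ ṁᵢCp,ᵢ(T_out − Tᵢ) = 0
T_out = Σ ṁᵢCp,ᵢTᵢ / Σ ṁᵢCp,ᵢ
      = -59990 / 5747.3 = -10.438 °C

T_out = -10.4 °C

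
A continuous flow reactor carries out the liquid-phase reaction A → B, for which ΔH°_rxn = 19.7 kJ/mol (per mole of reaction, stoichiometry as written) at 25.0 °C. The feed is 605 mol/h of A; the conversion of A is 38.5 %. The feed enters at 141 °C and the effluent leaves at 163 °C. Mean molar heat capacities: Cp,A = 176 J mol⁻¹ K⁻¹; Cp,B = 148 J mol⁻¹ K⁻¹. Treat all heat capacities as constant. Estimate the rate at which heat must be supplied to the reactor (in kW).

Extent of reaction ξ = 0.385 × 605 = 232.93 mol/h
Reaction term: ξ·ΔH°_rxn = 232.93 × 19.7 = 4588.6 kJ/h
Sensible, feed 141→25 °C: -12352 kJ/h
Outlet flows (mol/h): A 372.07, B 232.93
Sensible, products 25→163 °C: 13794 kJ/h
Q = ΔH = 6031.2 kJ/h = 1.6753 kW
Heat supplied = 1.6753 kW

Q_in = 1.68 kW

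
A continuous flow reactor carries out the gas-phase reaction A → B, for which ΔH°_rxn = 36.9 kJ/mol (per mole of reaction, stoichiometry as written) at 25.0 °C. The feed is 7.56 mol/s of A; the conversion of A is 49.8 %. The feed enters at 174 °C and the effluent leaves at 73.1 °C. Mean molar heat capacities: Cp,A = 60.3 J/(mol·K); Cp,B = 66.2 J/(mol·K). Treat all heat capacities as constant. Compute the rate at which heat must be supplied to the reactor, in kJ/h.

Q_in = 338000 kJ/h

Extent of reaction ξ = 0.498 × 7.56 = 3.7649 mol/s
Reaction term: ξ·ΔH°_rxn = 3.7649 × 36.9 = 138.92 kJ/s
Sensible, feed 174→25 °C: -67.924 kJ/s
Outlet flows (mol/s): A 3.7951, B 3.7649
Sensible, products 25→73.1 °C: 22.996 kJ/s
Q = ΔH = 93.995 kJ/s = 93.995 kW
Heat supplied = 338380 kJ/h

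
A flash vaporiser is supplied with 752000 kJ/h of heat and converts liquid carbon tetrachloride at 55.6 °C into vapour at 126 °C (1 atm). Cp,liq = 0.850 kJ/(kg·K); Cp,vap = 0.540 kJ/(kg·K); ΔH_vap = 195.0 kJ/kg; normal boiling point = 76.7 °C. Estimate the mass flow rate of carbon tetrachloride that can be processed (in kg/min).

ṁ = 52.3 kg/min

Δh = 0.850×(76.7−55.6) + 195.0 + 0.540×(126−76.7) = 239.56 kJ/kg
Q = 752000 kJ/h = 208.89 kJ/s = 12533 kJ/min
ṁ = Q/Δh = 12533 / 239.56 = 52.319 kg/min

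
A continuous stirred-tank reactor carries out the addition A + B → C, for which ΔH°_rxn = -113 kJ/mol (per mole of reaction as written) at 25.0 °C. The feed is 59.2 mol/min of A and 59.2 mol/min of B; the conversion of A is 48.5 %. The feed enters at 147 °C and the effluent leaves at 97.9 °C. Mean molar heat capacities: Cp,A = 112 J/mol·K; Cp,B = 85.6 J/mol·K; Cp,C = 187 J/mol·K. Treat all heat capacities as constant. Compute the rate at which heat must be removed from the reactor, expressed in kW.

Extent of reaction ξ = 0.485 × 59.2 = 28.712 mol/min
Reaction term: ξ·ΔH°_rxn = 28.712 × -113 = -3244.5 kJ/min
Sensible, feed 147→25 °C: -1427.1 kJ/min
Outlet flows (mol/min): A 30.488, B 30.488, C 28.712
Sensible, products 25→97.9 °C: 830.59 kJ/min
Q = ΔH = -3841 kJ/min = -64.017 kW
Heat removed = 64.017 kW

Q_out = 64.0 kW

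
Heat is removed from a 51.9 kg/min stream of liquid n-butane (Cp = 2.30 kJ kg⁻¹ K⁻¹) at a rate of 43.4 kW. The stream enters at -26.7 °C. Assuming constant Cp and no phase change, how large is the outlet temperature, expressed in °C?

Q = 43.4 kW = 2604 kJ/min
ΔT = Q/(ṁ·Cp) = 2604/(51.9×2.30) = 21.815 K
T_out = -26.7 − 21.815 = -48.515 °C

T_out = -48.5 °C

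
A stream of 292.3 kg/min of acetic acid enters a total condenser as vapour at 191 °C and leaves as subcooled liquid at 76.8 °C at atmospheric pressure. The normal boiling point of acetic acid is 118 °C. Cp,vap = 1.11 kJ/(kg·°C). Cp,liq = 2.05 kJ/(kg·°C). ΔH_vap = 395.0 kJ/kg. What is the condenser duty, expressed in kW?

vapour 191→118 °C: -81.03 kJ/kg
condensation at 118 °C: -395 kJ/kg
liquid 118→76.8 °C: -84.46 kJ/kg
Δh = -81.03 + -395 + -84.46 = -560.49 kJ/kg
Q = ṁ·Δh = 292.3 kg/min × -560.49 kJ/kg = -163830 kJ/min
|Q| = 2730.5 kW

Q_c = 2730 kW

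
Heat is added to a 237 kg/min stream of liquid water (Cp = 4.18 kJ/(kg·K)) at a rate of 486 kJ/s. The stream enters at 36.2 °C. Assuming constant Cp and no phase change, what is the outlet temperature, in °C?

T_out = 65.6 °C

Q = 486 kJ/s = 29160 kJ/min
ΔT = Q/(ṁ·Cp) = 29160/(237×4.18) = 29.435 K
T_out = 36.2 + 29.435 = 65.635 °C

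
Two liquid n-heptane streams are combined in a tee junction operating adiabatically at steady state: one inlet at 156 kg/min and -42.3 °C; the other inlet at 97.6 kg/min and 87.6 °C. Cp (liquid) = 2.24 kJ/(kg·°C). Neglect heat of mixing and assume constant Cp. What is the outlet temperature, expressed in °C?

T_out = 7.69 °C

No heat crosses the boundary, so H_out = H_in.
T_out = Σ ṁᵢCp,ᵢTᵢ / Σ ṁᵢCp,ᵢ
      = 4370.2 / 568.06 = 7.6931 °C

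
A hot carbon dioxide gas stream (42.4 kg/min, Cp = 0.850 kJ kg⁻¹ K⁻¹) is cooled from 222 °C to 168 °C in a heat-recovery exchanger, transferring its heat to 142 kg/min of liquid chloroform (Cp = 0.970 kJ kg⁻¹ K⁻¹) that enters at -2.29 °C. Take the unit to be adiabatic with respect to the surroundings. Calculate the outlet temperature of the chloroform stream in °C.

Heat released by hot stream: Q = 42.4 × 0.850 × (222 − 168) = 1946.2 kJ/min
Energy balance on cold side (adiabatic exchanger): Q = ṁ_c·Cp_c·(T_c,out − T_c,in)
T_c,out = -2.29 + 1946.2/(142 × 0.970) = 11.839 °C

T_c,out = 11.8 °C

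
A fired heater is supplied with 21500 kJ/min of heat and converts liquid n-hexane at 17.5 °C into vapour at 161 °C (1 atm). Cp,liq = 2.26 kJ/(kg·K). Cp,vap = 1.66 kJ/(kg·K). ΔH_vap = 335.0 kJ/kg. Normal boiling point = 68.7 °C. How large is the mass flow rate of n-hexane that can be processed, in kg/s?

ṁ = 0.593 kg/s

Δh = 2.26×(68.7−17.5) + 335.0 + 1.66×(161−68.7) = 603.93 kJ/kg
Q = 21500 kJ/min = 358.33 kJ/s = 358.33 kJ/s
ṁ = Q/Δh = 358.33 / 603.93 = 0.59334 kg/s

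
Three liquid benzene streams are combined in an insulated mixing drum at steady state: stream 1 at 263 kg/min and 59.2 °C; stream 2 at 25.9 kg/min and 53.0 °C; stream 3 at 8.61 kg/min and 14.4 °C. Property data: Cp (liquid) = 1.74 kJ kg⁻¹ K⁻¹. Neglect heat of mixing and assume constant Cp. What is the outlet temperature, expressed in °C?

T_out = 57.4 °C

No heat crosses the boundary, so H_out = H_in.
Σ ṁᵢCp,ᵢTᵢ = 263×1.74×59.2 + 25.9×1.74×53.0 + 8.61×1.74×14.4 = 29695
Σ ṁᵢCp,ᵢ = 263×1.74 + 25.9×1.74 + 8.61×1.74 = 517.67
T_out = 29695 / 517.67 = 57.364 °C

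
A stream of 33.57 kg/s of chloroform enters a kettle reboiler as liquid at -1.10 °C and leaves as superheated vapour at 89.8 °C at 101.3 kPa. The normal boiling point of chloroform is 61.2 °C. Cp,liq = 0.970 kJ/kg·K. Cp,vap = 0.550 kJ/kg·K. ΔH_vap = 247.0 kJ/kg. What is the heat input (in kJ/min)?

Q = 651000 kJ/min

liquid -1.10→61.2 °C: 60.431 kJ/kg
vaporisation at 61.2 °C: 247 kJ/kg
vapour 61.2→89.8 °C: 15.73 kJ/kg
Δh = 60.431 + 247 + 15.73 = 323.16 kJ/kg
Q = ṁ·Δh = 33.57 kg/s × 323.16 kJ/kg = 10849 kJ/s
|Q| = 10849 kW = 650910 kJ/min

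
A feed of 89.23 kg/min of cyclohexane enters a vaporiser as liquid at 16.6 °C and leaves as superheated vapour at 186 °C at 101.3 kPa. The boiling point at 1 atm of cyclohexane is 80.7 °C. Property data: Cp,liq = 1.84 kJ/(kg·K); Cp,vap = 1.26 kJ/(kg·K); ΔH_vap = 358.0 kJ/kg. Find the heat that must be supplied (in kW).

liquid 16.6→80.7 °C: 117.94 kJ/kg
vaporisation at 80.7 °C: 358 kJ/kg
vapour 80.7→186 °C: 132.68 kJ/kg
Δh = 117.94 + 358 + 132.68 = 608.62 kJ/kg
Q = ṁ·Δh = 89.23 kg/min × 608.62 kJ/kg = 54307 kJ/min
|Q| = 905.12 kW

Q = 905 kW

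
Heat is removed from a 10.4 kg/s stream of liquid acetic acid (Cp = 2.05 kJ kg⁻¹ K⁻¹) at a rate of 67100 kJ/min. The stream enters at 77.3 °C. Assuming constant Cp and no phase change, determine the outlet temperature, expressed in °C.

T_out = 24.8 °C

Q = 67100 kJ/min = 1118.3 kJ/s
ΔT = Q/(ṁ·Cp) = 1118.3/(10.4×2.05) = 52.455 K
T_out = 77.3 − 52.455 = 24.845 °C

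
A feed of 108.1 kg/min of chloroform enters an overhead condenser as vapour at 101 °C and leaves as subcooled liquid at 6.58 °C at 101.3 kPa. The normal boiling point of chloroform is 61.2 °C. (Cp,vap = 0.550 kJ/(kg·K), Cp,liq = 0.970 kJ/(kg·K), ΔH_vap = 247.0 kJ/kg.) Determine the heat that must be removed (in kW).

vapour 101→61.2 °C: -21.89 kJ/kg
condensation at 61.2 °C: -247 kJ/kg
liquid 61.2→6.58 °C: -52.981 kJ/kg
Δh = -21.89 + -247 + -52.981 = -321.87 kJ/kg
Q = ṁ·Δh = 108.1 kg/min × -321.87 kJ/kg = -34794 kJ/min
|Q| = 579.9 kW

Q_c = 580 kW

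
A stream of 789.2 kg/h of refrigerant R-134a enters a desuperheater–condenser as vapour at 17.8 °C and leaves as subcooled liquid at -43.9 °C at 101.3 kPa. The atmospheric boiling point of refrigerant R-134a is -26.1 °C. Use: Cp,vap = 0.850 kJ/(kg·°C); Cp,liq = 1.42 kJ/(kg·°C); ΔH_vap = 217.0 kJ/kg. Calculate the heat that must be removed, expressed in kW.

vapour 17.8→-26.1 °C: -37.315 kJ/kg
condensation at -26.1 °C: -217 kJ/kg
liquid -26.1→-43.9 °C: -25.276 kJ/kg
Δh = -37.315 + -217 + -25.276 = -279.59 kJ/kg
Q = ṁ·Δh = 789.2 kg/h × -279.59 kJ/kg = -220650 kJ/h
|Q| = 61.293 kW

Q_c = 61.3 kW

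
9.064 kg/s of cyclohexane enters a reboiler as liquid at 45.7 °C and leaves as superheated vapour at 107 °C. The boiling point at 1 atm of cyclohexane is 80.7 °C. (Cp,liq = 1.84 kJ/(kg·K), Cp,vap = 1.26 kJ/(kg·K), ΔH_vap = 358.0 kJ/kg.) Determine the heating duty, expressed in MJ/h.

Q = 14900 MJ/h

liquid 45.7→80.7 °C: 64.4 kJ/kg
vaporisation at 80.7 °C: 358 kJ/kg
vapour 80.7→107 °C: 33.138 kJ/kg
Δh = 64.4 + 358 + 33.138 = 455.54 kJ/kg
Q = ṁ·Δh = 9.064 kg/s × 455.54 kJ/kg = 4129 kJ/s
|Q| = 4129 kW = 14864 MJ/h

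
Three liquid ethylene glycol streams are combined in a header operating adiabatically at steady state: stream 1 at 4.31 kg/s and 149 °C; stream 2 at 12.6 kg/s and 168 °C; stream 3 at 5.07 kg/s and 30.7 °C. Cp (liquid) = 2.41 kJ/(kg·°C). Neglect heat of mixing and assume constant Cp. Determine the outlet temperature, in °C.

No heat crosses the boundary, so H_out = H_in.
Σ ṁᵢCp,ᵢTᵢ = 4.31×2.41×149 + 12.6×2.41×168 + 5.07×2.41×30.7 = 7024.3
Σ ṁᵢCp,ᵢ = 4.31×2.41 + 12.6×2.41 + 5.07×2.41 = 52.972
T_out = 7024.3 / 52.972 = 132.6 °C

T_out = 133 °C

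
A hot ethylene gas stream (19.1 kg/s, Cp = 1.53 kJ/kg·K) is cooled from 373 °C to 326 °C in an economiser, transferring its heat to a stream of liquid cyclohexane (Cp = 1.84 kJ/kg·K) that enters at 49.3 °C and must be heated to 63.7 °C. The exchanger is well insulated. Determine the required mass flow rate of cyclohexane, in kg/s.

Heat released by hot stream: Q = 19.1 × 1.53 × (373 − 326) = 1373.5 kJ/s
Energy balance on cold side (adiabatic exchanger): Q = ṁ_c·Cp_c·(T_c,out − T_c,in)
ṁ_c = 1373.5 / [1.84 × (63.7 − 49.3)] = 51.837 kg/s

ṁ_c = 51.8 kg/s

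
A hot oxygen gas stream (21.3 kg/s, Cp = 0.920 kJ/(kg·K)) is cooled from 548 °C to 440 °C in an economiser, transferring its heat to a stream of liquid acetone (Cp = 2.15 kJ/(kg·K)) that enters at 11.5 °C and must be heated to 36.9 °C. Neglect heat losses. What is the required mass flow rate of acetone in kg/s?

Heat released by hot stream: Q = 21.3 × 0.920 × (548 − 440) = 2116.4 kJ/s
Energy balance on cold side (adiabatic exchanger): Q = ṁ_c·Cp_c·(T_c,out − T_c,in)
ṁ_c = 2116.4 / [2.15 × (36.9 − 11.5)] = 38.754 kg/s

ṁ_c = 38.8 kg/s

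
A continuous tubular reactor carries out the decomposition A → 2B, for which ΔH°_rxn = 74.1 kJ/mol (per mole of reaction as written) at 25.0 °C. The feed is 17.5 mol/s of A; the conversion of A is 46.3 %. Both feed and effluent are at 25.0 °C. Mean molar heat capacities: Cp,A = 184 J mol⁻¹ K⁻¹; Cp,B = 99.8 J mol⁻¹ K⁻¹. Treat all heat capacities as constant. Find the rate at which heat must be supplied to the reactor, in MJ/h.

Q_in = 2160 MJ/h

Extent of reaction ξ = 0.463 × 17.5 = 8.1025 mol/s
Reaction term: ξ·ΔH°_rxn = 8.1025 × 74.1 = 600.4 kJ/s
Q = ΔH = 600.4 kJ/s = 600.4 kW
Heat supplied = 2161.4 MJ/h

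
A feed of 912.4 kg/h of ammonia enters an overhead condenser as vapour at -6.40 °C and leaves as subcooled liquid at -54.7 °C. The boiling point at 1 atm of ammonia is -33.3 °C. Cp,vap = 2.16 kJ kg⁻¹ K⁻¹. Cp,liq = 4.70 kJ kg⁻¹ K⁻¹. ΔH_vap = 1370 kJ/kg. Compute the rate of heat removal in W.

Q_c = 387000 W

vapour -6.40→-33.3 °C: -58.104 kJ/kg
condensation at -33.3 °C: -1370 kJ/kg
liquid -33.3→-54.7 °C: -100.58 kJ/kg
Δh = -58.104 + -1370 + -100.58 = -1528.7 kJ/kg
Q = ṁ·Δh = 912.4 kg/h × -1528.7 kJ/kg = -1.3948e+06 kJ/h
|Q| = 387.44 kW = 387440 W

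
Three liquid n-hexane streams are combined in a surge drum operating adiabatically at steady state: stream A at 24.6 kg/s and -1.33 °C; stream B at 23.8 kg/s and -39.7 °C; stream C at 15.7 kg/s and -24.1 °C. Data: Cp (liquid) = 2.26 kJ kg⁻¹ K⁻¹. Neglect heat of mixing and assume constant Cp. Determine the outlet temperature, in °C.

T_out = -21.2 °C

No heat crosses the boundary, so H_out = H_in.
T_out = Σ ṁᵢCp,ᵢTᵢ / Σ ṁᵢCp,ᵢ
      = -3064.4 / 144.87 = -21.154 °C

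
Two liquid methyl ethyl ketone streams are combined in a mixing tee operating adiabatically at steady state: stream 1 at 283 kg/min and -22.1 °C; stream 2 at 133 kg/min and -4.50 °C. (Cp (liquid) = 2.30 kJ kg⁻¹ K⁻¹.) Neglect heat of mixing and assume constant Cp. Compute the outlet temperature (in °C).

T_out = -16.5 °C

Energy balance with Q = 0: Σ ṁᵢCp,ᵢ(T_out − Tᵢ) = 0
T_out = Σ ṁᵢCp,ᵢTᵢ / Σ ṁᵢCp,ᵢ
      = -15761 / 956.8 = -16.473 °C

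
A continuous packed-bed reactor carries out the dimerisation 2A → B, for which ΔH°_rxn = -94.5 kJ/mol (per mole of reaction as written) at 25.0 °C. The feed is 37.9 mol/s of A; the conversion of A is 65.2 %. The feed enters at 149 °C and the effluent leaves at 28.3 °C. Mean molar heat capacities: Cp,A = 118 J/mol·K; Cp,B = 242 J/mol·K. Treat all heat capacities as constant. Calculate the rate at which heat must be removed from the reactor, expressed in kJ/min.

Q_out = 102000 kJ/min

Extent of reaction ξ = 0.652 × 37.9 / 2 = 12.355 mol/s
Reaction term: ξ·ΔH°_rxn = 12.355 × -94.5 = -1167.6 kJ/s
Sensible, feed 149→25 °C: -554.55 kJ/s
Outlet flows (mol/s): A 13.189, B 12.355
Sensible, products 25→28.3 °C: 15.003 kJ/s
Q = ΔH = -1707.1 kJ/s = -1707.1 kW
Heat removed = 102430 kJ/min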